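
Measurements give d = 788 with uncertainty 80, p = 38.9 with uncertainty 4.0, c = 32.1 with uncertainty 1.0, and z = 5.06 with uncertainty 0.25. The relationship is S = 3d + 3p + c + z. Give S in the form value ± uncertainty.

2520 ± 240

S is a linear combination, so absolute uncertainties add in quadrature:
  (3·δd)² = 57600;  (3·δp)² = 144;  (δc)² = 1.00;  (δz)² = 0.0625
δS = √(57700) = 240
S = 2520.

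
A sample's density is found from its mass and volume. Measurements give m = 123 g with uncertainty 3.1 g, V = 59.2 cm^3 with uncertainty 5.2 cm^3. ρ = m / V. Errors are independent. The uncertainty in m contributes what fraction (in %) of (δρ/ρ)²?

(δρ/ρ)² = (1·δm/m)² + (-1·δV/V)²
  m term: (1×0.0252)² = 0.000635
  V term: (-1×0.0878)² = 0.00772
Total = 0.00835. Share from m = 0.000635/0.00835 = 0.0761.

7.61%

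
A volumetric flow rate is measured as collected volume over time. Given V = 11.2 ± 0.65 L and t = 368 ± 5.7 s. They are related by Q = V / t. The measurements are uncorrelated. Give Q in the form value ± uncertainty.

Since Q is a product/quotient, work with relative uncertainties:
  (1·δV/V)² = (1×0.0580)² = 0.00337;  (-1·δt/t)² = (-1×0.0155)² = 0.000240
δQ/Q = √(0.00361) = 0.0601
Q = 0.0304 L/s, so δQ = 0.0601 × 0.0304 = 0.00183 L/s.

0.0304 ± 0.00183 L/s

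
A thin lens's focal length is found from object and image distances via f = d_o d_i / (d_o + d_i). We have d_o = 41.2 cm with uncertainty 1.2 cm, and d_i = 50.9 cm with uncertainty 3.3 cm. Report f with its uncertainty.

22.8 ± 0.755 cm

∂f/∂d_o = (d_i/(d_o+d_i))² = 0.305;  ∂f/∂d_i = (d_o/(d_o+d_i))² = 0.200
δf = √((∂f/∂d_o · δd_o)² + (∂f/∂d_i · δd_i)²) = √(0.134 + 0.436) = 0.755 cm
f = 22.8 cm.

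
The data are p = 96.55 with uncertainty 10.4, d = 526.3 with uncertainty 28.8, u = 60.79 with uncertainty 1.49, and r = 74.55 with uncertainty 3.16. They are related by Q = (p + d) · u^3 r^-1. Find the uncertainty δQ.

Let w = p + d = 622.8. δw = √(δp² + δd²) = √(108 + 829) = 30.6, so δw/w = 0.0492.
Q is then a monomial in w, u, r:
δQ/Q = √((δw/w)² + (3·δu/u)² + (-1·δr/r)²) = √(0.00242 + 0.00541 + 0.00180) = 0.0981
Q = 1.877e+06, so δQ = 0.0981 × 1.877e+06 = 1.84e+05.

1.84e+05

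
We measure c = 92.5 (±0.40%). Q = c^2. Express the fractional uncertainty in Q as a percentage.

0.800%

Q ∝ c^2, so δQ/Q = |2| · δc/c = 2 × 0.00400 = 0.00800.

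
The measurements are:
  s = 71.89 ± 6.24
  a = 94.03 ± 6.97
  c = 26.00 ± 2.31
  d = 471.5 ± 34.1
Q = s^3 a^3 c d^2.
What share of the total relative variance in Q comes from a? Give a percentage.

33.9%

(δQ/Q)² = (3·δs/s)² + (3·δa/a)² + (1·δc/c)² + (2·δd/d)²
  s term: (3×0.0868)² = 0.0678
  a term: (3×0.0741)² = 0.0495
  c term: (1×0.0888)² = 0.00789
  d term: (2×0.0723)² = 0.0209
Total = 0.146. Share from a = 0.0495/0.146 = 0.339.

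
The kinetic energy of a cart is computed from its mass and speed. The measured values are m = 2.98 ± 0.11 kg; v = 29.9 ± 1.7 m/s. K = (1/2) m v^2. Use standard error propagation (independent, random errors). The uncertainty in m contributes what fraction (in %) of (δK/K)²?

9.53%

(δK/K)² = (1·δm/m)² + (2·δv/v)²
  m term: (1×0.0369)² = 0.00136
  v term: (2×0.0569)² = 0.0129
Total = 0.0143. Share from m = 0.00136/0.0143 = 0.0953.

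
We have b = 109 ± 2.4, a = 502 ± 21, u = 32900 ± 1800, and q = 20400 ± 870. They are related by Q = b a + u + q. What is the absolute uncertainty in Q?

Let p = b·a = 54700. δp/p = √((1·δb/b)² + (1·δa/a)²) = √(0.000485 + 0.00175) = 0.0473, so δp = 2590.
Q = p + u + q: δQ = √(δp² + δu² + δq²) = √(6.69e+06 + 3.24e+06 + 7.57e+05) = 3270

3270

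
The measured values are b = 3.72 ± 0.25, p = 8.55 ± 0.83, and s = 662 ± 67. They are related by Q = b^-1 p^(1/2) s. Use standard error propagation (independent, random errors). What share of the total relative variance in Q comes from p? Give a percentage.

13.8%

(δQ/Q)² = (-1·δb/b)² + (½·δp/p)² + (1·δs/s)²
  b term: (-1×0.0672)² = 0.00452
  p term: (0.5×0.0971)² = 0.00236
  s term: (1×0.101)² = 0.0102
Total = 0.0171. Share from p = 0.00236/0.0171 = 0.138.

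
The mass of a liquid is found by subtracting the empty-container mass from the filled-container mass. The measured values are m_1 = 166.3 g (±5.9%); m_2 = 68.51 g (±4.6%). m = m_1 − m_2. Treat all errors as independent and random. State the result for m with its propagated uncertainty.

Sums and differences: (δm)² = Σ (cᵢ δxᵢ)².
  (δm_1)² = 96.3;  (δm_2)² = 9.93
δm = √(106) = 10.3 g
m = 97.79 g.

97.79 ± 10.3 g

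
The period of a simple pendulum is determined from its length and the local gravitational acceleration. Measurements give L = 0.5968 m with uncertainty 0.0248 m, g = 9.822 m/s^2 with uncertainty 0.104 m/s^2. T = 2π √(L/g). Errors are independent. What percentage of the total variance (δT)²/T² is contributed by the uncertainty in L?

(δT/T)² = (½·δL/L)² + (−½·δg/g)²
  L term: (0.5×0.0416)² = 0.000432
  g term: (-0.5×0.0106)² = 2.8e-05
Total = 0.000460. Share from L = 0.000432/0.000460 = 0.939.

93.9%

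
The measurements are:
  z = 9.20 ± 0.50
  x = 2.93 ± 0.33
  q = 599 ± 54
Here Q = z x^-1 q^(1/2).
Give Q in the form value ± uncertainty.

Relative error in a monomial: (δQ/Q)² = Σ (nᵢ · δxᵢ/xᵢ)².
  (1·δz/z)² = (1×0.0543)² = 0.00295;  (-1·δx/x)² = (-1×0.113)² = 0.0127;  (½·δq/q)² = (0.5×0.0902)² = 0.00203
δQ/Q = √(0.0177) = 0.133
Q = 76.8, so δQ = 0.133 × 76.8 = 10.2.

76.8 ± 10.2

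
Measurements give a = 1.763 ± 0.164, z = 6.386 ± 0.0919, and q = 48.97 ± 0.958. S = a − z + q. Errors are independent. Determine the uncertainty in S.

Each term contributes (cᵢ δxᵢ)² to (δS)²:
  (δa)² = 0.0269;  (δz)² = 0.00845;  (δq)² = 0.918
δS = √(0.953) = 0.976

0.976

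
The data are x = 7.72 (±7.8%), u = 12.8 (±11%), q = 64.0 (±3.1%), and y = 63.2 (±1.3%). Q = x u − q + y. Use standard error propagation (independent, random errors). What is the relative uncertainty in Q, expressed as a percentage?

13.8%

Let p = x·u = 98.8. δp/p = √((1·δx/x)² + (1·δu/u)²) = √(0.00608 + 0.0121) = 0.135, so δp = 13.3.
Q = p − q + y: δQ = √(δp² + δq² + δy²) = √(178 + 3.94 + 0.675) = 13.5
Q = 98.0, so δQ/Q = 13.5/98.0 = 0.138.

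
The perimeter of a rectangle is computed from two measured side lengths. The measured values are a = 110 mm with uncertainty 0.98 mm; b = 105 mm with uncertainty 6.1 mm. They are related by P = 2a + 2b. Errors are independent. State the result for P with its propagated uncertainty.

P is a linear combination, so absolute uncertainties add in quadrature:
  (2·δa)² = 3.84;  (2·δb)² = 149
δP = √(153) = 12.4 mm
P = 430 mm.

430 ± 12.4 mm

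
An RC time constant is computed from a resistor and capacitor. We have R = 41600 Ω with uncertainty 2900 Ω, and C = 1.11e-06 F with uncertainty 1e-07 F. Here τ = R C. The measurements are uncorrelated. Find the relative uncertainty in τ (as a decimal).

Relative error in a monomial: (δτ/τ)² = Σ (nᵢ · δxᵢ/xᵢ)².
  (1·δR/R)² = (1×0.0697)² = 0.00486;  (1·δC/C)² = (1×0.0901)² = 0.00812
δτ/τ = √(0.0130) = 0.114

0.114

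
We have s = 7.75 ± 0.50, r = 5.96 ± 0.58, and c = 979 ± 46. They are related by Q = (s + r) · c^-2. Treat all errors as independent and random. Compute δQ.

1.56e-06

Let u = s + r = 13.7. δu = √(δs² + δr²) = √(0.250 + 0.336) = 0.766, so δu/u = 0.0559.
Q is then a monomial in u, c:
δQ/Q = √((δu/u)² + (-2·δc/c)²) = √(0.00312 + 0.00883) = 0.109
Q = 1.43e-05, so δQ = 0.109 × 1.43e-05 = 1.56e-06.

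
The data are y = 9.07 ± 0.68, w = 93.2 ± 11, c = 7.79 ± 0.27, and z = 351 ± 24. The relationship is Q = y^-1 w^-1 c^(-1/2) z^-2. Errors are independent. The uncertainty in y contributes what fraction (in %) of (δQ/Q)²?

(δQ/Q)² = (-1·δy/y)² + (-1·δw/w)² + (−½·δc/c)² + (-2·δz/z)²
  y term: (-1×0.0750)² = 0.00562
  w term: (-1×0.118)² = 0.0139
  c term: (-0.5×0.0347)² = 0.000300
  z term: (-2×0.0684)² = 0.0187
Total = 0.0386. Share from y = 0.00562/0.0386 = 0.146.

14.6%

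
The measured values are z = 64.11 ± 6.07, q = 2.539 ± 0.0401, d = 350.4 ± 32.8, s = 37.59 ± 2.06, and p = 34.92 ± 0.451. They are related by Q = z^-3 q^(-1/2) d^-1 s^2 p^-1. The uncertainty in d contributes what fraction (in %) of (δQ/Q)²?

(δQ/Q)² = (-3·δz/z)² + (−½·δq/q)² + (-1·δd/d)² + (2·δs/s)² + (-1·δp/p)²
  z term: (-3×0.0947)² = 0.0807
  q term: (-0.5×0.0158)² = 6.24e-05
  d term: (-1×0.0936)² = 0.00876
  s term: (2×0.0548)² = 0.0120
  p term: (-1×0.0129)² = 0.000167
Total = 0.102. Share from d = 0.00876/0.102 = 0.0862.

8.62%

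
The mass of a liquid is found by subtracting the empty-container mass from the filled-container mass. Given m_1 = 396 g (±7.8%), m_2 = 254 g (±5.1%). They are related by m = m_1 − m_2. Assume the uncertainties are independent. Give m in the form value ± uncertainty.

142 ± 33.5 g

Sums and differences: (δm)² = Σ (cᵢ δxᵢ)².
  (δm_1)² = 954;  (δm_2)² = 168
δm = √(1120) = 33.5 g
m = 142 g.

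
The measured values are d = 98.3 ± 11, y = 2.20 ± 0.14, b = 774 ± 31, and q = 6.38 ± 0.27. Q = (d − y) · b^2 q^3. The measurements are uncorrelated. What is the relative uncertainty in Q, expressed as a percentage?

18.9%

Let u = d − y = 96.1. δu = √(δd² + δy²) = √(121 + 0.0196) = 11.0, so δu/u = 0.114.
Q is then a monomial in u, b, q:
δQ/Q = √((δu/u)² + (2·δb/b)² + (3·δq/q)²) = √(0.0131 + 0.00642 + 0.0161) = 0.189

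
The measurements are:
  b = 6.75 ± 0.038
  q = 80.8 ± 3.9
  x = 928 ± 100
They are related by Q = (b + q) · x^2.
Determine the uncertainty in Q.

Let u = b + q = 87.5. δu = √(δb² + δq²) = √(0.00144 + 15.2) = 3.90, so δu/u = 0.0445.
Q is then a monomial in u, x:
δQ/Q = √((δu/u)² + (2·δx/x)²) = √(0.00198 + 0.0464) = 0.220
Q = 7.54e+07, so δQ = 0.220 × 7.54e+07 = 1.66e+07.

1.66e+07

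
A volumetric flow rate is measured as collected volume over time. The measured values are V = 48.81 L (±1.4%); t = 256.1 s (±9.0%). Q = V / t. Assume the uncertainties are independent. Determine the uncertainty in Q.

For a monomial Q ∝ V, t^-1, fractional errors add in quadrature:
  (1·δV/V)² = (1×0.0140)² = 0.000196;  (-1·δt/t)² = (-1×0.0900)² = 0.00810
δQ/Q = √(0.00830) = 0.0911
Q = 0.1906 L/s, so δQ = 0.0911 × 0.1906 = 0.0174 L/s.

0.0174 L/s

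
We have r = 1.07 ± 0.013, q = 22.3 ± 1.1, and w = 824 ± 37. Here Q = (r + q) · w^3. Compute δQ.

Let u = r + q = 23.4. δu = √(δr² + δq²) = √(0.000169 + 1.21) = 1.10, so δu/u = 0.0471.
Q is then a monomial in u, w:
δQ/Q = √((δu/u)² + (3·δw/w)²) = √(0.00222 + 0.0181) = 0.143
Q = 1.31e+10, so δQ = 0.143 × 1.31e+10 = 1.87e+09.

1.87e+09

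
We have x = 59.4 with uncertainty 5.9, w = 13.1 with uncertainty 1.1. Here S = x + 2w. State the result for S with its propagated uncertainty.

85.6 ± 6.30

For a sum/difference, combine absolute errors in quadrature:
  (δx)² = 34.8;  (2·δw)² = 4.84
δS = √(39.7) = 6.30
S = 85.6.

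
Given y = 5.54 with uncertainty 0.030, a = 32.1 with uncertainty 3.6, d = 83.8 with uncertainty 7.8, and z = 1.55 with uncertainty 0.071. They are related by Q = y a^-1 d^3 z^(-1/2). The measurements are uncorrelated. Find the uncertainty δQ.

Q is a product of powers, so relative uncertainties combine in quadrature:
  (1·δy/y)² = (1×0.00542)² = 2.93e-05;  (-1·δa/a)² = (-1×0.112)² = 0.0126;  (3·δd/d)² = (3×0.0931)² = 0.0780;  (−½·δz/z)² = (-0.5×0.0458)² = 0.000525
δQ/Q = √(0.0911) = 0.302
Q = 81600, so δQ = 0.302 × 81600 = 24600.

24600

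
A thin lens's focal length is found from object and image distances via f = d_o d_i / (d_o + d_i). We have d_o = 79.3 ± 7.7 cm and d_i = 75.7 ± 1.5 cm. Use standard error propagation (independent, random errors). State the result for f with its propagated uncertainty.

∂f/∂d_o = (d_i/(d_o+d_i))² = 0.239;  ∂f/∂d_i = (d_o/(d_o+d_i))² = 0.262
δf = √((∂f/∂d_o · δd_o)² + (∂f/∂d_i · δd_i)²) = √(3.37 + 0.154) = 1.88 cm
f = 38.7 cm.

38.7 ± 1.88 cm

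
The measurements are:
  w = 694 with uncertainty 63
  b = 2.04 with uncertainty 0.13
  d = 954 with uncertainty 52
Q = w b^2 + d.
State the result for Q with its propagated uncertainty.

3840 ± 455

Let p = w·b^2 = 2890. δp/p = √((1·δw/w)² + (2·δb/b)²) = √(0.00824 + 0.0162) = 0.156, so δp = 452.
Q = p + d: δQ = √(δp² + δd²) = √(2.04e+05 + 2700) = 455
Q = 3840.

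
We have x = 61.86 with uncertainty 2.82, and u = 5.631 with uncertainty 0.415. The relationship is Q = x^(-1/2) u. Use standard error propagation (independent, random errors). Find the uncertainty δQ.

0.0552

Since Q is a product/quotient, work with relative uncertainties:
  (−½·δx/x)² = (-0.5×0.0456)² = 0.000520;  (1·δu/u)² = (1×0.0737)² = 0.00543
δQ/Q = √(0.00595) = 0.0771
Q = 0.7159, so δQ = 0.0771 × 0.7159 = 0.0552.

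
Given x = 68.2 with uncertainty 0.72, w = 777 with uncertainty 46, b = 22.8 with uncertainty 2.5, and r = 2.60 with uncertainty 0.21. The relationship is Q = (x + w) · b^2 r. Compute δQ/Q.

Let u = x + w = 845. δu = √(δx² + δw²) = √(0.518 + 2120) = 46.0, so δu/u = 0.0544.
Q is then a monomial in u, b, r:
δQ/Q = √((δu/u)² + (2·δb/b)² + (1·δr/r)²) = √(0.00296 + 0.0481 + 0.00652) = 0.240

0.240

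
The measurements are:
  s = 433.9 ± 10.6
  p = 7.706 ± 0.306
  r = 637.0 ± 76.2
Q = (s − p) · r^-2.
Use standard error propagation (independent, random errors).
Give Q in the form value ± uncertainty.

0.001050 ± 0.000253

Let u = s − p = 426.2. δu = √(δs² + δp²) = √(112 + 0.0936) = 10.6, so δu/u = 0.0249.
Q is then a monomial in u, r:
δQ/Q = √((δu/u)² + (-2·δr/r)²) = √(0.000619 + 0.0572) = 0.241
Q = 0.001050, so δQ = 0.241 × 0.001050 = 0.000253.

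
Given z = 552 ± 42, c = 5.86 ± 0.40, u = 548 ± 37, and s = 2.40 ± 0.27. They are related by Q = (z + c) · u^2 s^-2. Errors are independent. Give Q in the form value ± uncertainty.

Let w = z + c = 558. δw = √(δz² + δc²) = √(1760 + 0.160) = 42.0, so δw/w = 0.0753.
Q is then a monomial in w, u, s:
δQ/Q = √((δw/w)² + (2·δu/u)² + (-2·δs/s)²) = √(0.00567 + 0.0182 + 0.0506) = 0.273
Q = 2.91e+07, so δQ = 0.273 × 2.91e+07 = 7.94e+06.

(2.91 ± 0.794) × 10^7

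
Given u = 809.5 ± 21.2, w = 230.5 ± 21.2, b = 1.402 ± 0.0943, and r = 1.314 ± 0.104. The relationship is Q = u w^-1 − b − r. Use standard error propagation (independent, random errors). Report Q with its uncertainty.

Let p = u·w^-1 = 3.512. δp/p = √((1·δu/u)² + (-1·δw/w)²) = √(0.000686 + 0.00846) = 0.0956, so δp = 0.336.
Q = p − b − r: δQ = √(δp² + δb² + δr²) = √(0.113 + 0.00889 + 0.0108) = 0.364
Q = 0.7959.

0.7959 ± 0.364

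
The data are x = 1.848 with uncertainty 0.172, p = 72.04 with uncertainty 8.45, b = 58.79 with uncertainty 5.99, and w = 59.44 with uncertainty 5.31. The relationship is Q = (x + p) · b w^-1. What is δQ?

13.0

Let u = x + p = 73.89. δu = √(δx² + δp²) = √(0.0296 + 71.4) = 8.45, so δu/u = 0.114.
Q is then a monomial in u, b, w:
δQ/Q = √((δu/u)² + (1·δb/b)² + (-1·δw/w)²) = √(0.0131 + 0.0104 + 0.00798) = 0.177
Q = 73.08, so δQ = 0.177 × 73.08 = 13.0.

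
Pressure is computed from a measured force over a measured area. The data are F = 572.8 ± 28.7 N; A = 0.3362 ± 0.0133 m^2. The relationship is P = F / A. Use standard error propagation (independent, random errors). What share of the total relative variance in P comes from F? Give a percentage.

(δP/P)² = (1·δF/F)² + (-1·δA/A)²
  F term: (1×0.0501)² = 0.00251
  A term: (-1×0.0396)² = 0.00156
Total = 0.00408. Share from F = 0.00251/0.00408 = 0.616.

61.6%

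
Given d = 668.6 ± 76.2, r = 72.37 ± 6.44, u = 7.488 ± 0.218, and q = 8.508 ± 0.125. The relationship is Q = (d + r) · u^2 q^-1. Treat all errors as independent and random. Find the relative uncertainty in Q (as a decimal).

Let w = d + r = 741.0. δw = √(δd² + δr²) = √(5810 + 41.5) = 76.5, so δw/w = 0.103.
Q is then a monomial in w, u, q:
δQ/Q = √((δw/w)² + (2·δu/u)² + (-1·δq/q)²) = √(0.0107 + 0.00339 + 0.000216) = 0.119

0.119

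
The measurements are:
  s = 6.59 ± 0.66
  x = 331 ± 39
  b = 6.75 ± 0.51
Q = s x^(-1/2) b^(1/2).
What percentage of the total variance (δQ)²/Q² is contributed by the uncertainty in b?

(δQ/Q)² = (1·δs/s)² + (−½·δx/x)² + (½·δb/b)²
  s term: (1×0.100)² = 0.0100
  x term: (-0.5×0.118)² = 0.00347
  b term: (0.5×0.0756)² = 0.00143
Total = 0.0149. Share from b = 0.00143/0.0149 = 0.0956.

9.56%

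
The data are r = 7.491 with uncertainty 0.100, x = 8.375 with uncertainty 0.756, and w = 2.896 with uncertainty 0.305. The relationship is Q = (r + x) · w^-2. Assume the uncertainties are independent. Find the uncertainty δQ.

Let u = r + x = 15.87. δu = √(δr² + δx²) = √(0.0100 + 0.572) = 0.763, so δu/u = 0.0481.
Q is then a monomial in u, w:
δQ/Q = √((δu/u)² + (-2·δw/w)²) = √(0.00231 + 0.0444) = 0.216
Q = 1.892, so δQ = 0.216 × 1.892 = 0.409.

0.409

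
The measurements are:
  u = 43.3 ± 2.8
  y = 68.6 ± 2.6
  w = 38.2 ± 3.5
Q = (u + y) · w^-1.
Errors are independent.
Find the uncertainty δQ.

0.286

Let h = u + y = 112. δh = √(δu² + δy²) = √(7.84 + 6.76) = 3.82, so δh/h = 0.0341.
Q is then a monomial in h, w:
δQ/Q = √((δh/h)² + (-1·δw/w)²) = √(0.00117 + 0.00839) = 0.0978
Q = 2.93, so δQ = 0.0978 × 2.93 = 0.286.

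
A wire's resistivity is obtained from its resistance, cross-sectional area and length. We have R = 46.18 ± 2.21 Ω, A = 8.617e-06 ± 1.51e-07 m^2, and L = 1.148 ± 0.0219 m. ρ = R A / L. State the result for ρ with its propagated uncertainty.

Products/powers → add relative errors in quadrature, weighted by exponent:
  (1·δR/R)² = (1×0.0479)² = 0.00229;  (1·δA/A)² = (1×0.0175)² = 0.000307;  (-1·δL/L)² = (-1×0.0191)² = 0.000364
δρ/ρ = √(0.00296) = 0.0544
ρ = 0.0003466 Ω·m, so δρ = 0.0544 × 0.0003466 = 1.89e-05 Ω·m.

(3.466 ± 0.189) × 10^-4 Ω·m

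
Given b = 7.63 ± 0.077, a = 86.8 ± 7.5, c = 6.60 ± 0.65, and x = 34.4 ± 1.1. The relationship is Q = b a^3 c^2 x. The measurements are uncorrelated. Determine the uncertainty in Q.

2.45e+09

Relative error in a monomial: (δQ/Q)² = Σ (nᵢ · δxᵢ/xᵢ)².
  (1·δb/b)² = (1×0.0101)² = 0.000102;  (3·δa/a)² = (3×0.0864)² = 0.0672;  (2·δc/c)² = (2×0.0985)² = 0.0388;  (1·δx/x)² = (1×0.0320)² = 0.00102
δQ/Q = √(0.107) = 0.327
Q = 7.48e+09, so δQ = 0.327 × 7.48e+09 = 2.45e+09.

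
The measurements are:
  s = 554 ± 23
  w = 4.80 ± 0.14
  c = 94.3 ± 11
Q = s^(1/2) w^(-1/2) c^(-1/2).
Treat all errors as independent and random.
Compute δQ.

0.0704

Q is a product of powers, so relative uncertainties combine in quadrature:
  (½·δs/s)² = (0.5×0.0415)² = 0.000431;  (−½·δw/w)² = (-0.5×0.0292)² = 0.000213;  (−½·δc/c)² = (-0.5×0.117)² = 0.00340
δQ/Q = √(0.00405) = 0.0636
Q = 1.11, so δQ = 0.0636 × 1.11 = 0.0704.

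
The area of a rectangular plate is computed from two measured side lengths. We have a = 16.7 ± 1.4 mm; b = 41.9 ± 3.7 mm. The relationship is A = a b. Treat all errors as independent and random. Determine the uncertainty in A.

Relative error in a monomial: (δA/A)² = Σ (nᵢ · δxᵢ/xᵢ)².
  (1·δa/a)² = (1×0.0838)² = 0.00703;  (1·δb/b)² = (1×0.0883)² = 0.00780
δA/A = √(0.0148) = 0.122
A = 700 mm^2, so δA = 0.122 × 700 = 85.2 mm^2.

85.2 mm^2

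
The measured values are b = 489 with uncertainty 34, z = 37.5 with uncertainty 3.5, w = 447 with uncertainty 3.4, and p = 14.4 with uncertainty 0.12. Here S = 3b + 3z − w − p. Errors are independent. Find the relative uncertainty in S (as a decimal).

Absolute uncertainties add in quadrature for a linear combination:
  (3·δb)² = 10400;  (3·δz)² = 110;  (δw)² = 11.6;  (δp)² = 0.0144
δS = √(10500) = 103
S = 1120, so δS/S = 103/1120 = 0.0918.

0.0918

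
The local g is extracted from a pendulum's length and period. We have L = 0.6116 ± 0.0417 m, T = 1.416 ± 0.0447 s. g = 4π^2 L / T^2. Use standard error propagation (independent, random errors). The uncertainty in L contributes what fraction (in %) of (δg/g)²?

(δg/g)² = (1·δL/L)² + (-2·δT/T)²
  L term: (1×0.0682)² = 0.00465
  T term: (-2×0.0316)² = 0.00399
Total = 0.00863. Share from L = 0.00465/0.00863 = 0.538.

53.8%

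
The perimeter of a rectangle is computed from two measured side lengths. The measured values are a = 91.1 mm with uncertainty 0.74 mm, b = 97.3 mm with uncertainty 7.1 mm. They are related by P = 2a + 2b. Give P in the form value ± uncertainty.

P is a linear combination, so absolute uncertainties add in quadrature:
  (2·δa)² = 2.19;  (2·δb)² = 202
δP = √(204) = 14.3 mm
P = 377 mm.

377 ± 14.3 mm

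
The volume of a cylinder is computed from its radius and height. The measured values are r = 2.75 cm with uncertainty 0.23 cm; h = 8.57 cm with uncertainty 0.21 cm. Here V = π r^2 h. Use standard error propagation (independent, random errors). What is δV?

Relative error in a monomial: (δV/V)² = Σ (nᵢ · δxᵢ/xᵢ)².
  (2·δr/r)² = (2×0.0836)² = 0.0280;  (1·δh/h)² = (1×0.0245)² = 0.000600
δV/V = √(0.0286) = 0.169
V = 204 cm^3, so δV = 0.169 × 204 = 34.4 cm^3.

34.4 cm^3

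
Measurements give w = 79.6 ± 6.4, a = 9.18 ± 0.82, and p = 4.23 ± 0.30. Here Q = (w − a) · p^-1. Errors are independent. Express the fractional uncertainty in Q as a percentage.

11.6%

Let u = w − a = 70.4. δu = √(δw² + δa²) = √(41.0 + 0.672) = 6.45, so δu/u = 0.0916.
Q is then a monomial in u, p:
δQ/Q = √((δu/u)² + (-1·δp/p)²) = √(0.00840 + 0.00503) = 0.116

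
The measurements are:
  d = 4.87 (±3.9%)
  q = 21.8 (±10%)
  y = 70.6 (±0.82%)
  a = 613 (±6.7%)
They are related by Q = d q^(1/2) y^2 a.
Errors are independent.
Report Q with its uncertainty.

(6.95 ± 0.651) × 10^7

Since Q is a product/quotient, work with relative uncertainties:
  (1·δd/d)² = (1×0.0390)² = 0.00152;  (½·δq/q)² = (0.5×0.100)² = 0.00250;  (2·δy/y)² = (2×0.00820)² = 0.000269;  (1·δa/a)² = (1×0.0670)² = 0.00449
δQ/Q = √(0.00878) = 0.0937
Q = 6.95e+07, so δQ = 0.0937 × 6.95e+07 = 6.51e+06.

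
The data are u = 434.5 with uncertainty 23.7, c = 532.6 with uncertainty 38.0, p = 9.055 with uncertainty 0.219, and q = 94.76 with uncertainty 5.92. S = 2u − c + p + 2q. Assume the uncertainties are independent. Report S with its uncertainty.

Sums and differences: (δS)² = Σ (cᵢ δxᵢ)².
  (2·δu)² = 2250;  (δc)² = 1440;  (δp)² = 0.0480;  (2·δq)² = 140
δS = √(3830) = 61.9
S = 535.0.

535.0 ± 61.9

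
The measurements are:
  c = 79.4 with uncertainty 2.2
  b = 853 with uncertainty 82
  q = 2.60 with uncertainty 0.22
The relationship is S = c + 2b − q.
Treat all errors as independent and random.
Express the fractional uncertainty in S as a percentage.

For a sum/difference, combine absolute errors in quadrature:
  (δc)² = 4.84;  (2·δb)² = 26900;  (δq)² = 0.0484
δS = √(26900) = 164
S = 1780, so δS/S = 164/1780 = 0.0920.

9.20%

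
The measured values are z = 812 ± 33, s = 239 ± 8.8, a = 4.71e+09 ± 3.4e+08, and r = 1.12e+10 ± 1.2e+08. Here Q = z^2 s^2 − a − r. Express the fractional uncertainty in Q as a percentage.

19.1%

Let p = z^2·s^2 = 3.77e+10. δp/p = √((2·δz/z)² + (2·δs/s)²) = √(0.00661 + 0.00542) = 0.110, so δp = 4.13e+09.
Q = p − a − r: δQ = √(δp² + δa² + δr²) = √(1.71e+19 + 1.16e+17 + 1.44e+16) = 4.15e+09
Q = 2.18e+10, so δQ/Q = 4.15e+09/2.18e+10 = 0.191.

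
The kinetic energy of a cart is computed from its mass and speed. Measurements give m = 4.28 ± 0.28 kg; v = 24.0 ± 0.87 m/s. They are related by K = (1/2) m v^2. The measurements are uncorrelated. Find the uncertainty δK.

120 J

Each factor contributes (exponent × relative error)² to (δK/K)²:
  (1·δm/m)² = (1×0.0654)² = 0.00428;  (2·δv/v)² = (2×0.0362)² = 0.00526
δK/K = √(0.00954) = 0.0977
K = 1230 J, so δK = 0.0977 × 1230 = 120 J.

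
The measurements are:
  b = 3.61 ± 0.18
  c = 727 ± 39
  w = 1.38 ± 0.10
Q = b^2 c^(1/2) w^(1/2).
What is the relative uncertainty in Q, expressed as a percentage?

For a monomial Q ∝ b^2, c^(1/2), w^(1/2), fractional errors add in quadrature:
  (2·δb/b)² = (2×0.0499)² = 0.00994;  (½·δc/c)² = (0.5×0.0536)² = 0.000719;  (½·δw/w)² = (0.5×0.0725)² = 0.00131
δQ/Q = √(0.0120) = 0.109

10.9%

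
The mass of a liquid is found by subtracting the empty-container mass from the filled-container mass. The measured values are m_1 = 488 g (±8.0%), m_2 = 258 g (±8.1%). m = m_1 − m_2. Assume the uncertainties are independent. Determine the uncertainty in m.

44.3 g

Sums and differences: (δm)² = Σ (cᵢ δxᵢ)².
  (δm_1)² = 1520;  (δm_2)² = 437
δm = √(1960) = 44.3 g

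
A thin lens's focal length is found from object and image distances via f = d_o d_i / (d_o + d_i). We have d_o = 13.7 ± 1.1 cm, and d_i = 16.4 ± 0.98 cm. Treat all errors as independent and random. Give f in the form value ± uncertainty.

7.46 ± 0.385 cm

∂f/∂d_o = (d_i/(d_o+d_i))² = 0.297;  ∂f/∂d_i = (d_o/(d_o+d_i))² = 0.207
δf = √((∂f/∂d_o · δd_o)² + (∂f/∂d_i · δd_i)²) = √(0.107 + 0.0412) = 0.385 cm
f = 7.46 cm.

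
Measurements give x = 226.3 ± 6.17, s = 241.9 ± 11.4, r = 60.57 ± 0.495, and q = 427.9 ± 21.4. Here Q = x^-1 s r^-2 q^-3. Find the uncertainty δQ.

Products/powers → add relative errors in quadrature, weighted by exponent:
  (-1·δx/x)² = (-1×0.0273)² = 0.000743;  (1·δs/s)² = (1×0.0471)² = 0.00222;  (-2·δr/r)² = (-2×0.00817)² = 0.000267;  (-3·δq/q)² = (-3×0.0500)² = 0.0225
δQ/Q = √(0.0257) = 0.160
Q = 3.719e-12, so δQ = 0.160 × 3.719e-12 = 5.97e-13.

5.97e-13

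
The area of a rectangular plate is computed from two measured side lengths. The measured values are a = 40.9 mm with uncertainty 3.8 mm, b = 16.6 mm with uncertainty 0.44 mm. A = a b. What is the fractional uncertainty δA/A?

Products/powers → add relative errors in quadrature, weighted by exponent:
  (1·δa/a)² = (1×0.0929)² = 0.00863;  (1·δb/b)² = (1×0.0265)² = 0.000703
δA/A = √(0.00933) = 0.0966

0.0966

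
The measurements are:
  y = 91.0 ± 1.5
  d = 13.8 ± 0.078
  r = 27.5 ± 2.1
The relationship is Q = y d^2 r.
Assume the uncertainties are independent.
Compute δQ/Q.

Products/powers → add relative errors in quadrature, weighted by exponent:
  (1·δy/y)² = (1×0.0165)² = 0.000272;  (2·δd/d)² = (2×0.00565)² = 0.000128;  (1·δr/r)² = (1×0.0764)² = 0.00583
δQ/Q = √(0.00623) = 0.0789

0.0789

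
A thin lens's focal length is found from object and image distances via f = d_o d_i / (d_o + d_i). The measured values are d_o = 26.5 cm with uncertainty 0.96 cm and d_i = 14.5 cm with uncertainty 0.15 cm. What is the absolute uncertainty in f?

0.135 cm

∂f/∂d_o = (d_i/(d_o+d_i))² = 0.125;  ∂f/∂d_i = (d_o/(d_o+d_i))² = 0.418
δf = √((∂f/∂d_o · δd_o)² + (∂f/∂d_i · δd_i)²) = √(0.0144 + 0.00393) = 0.135 cm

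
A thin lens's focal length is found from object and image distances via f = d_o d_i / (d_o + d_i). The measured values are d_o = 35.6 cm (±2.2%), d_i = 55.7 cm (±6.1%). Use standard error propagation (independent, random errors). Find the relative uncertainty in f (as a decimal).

∂f/∂d_o = (d_i/(d_o+d_i))² = 0.372;  ∂f/∂d_i = (d_o/(d_o+d_i))² = 0.152
δf = √((∂f/∂d_o · δd_o)² + (∂f/∂d_i · δd_i)²) = √(0.0850 + 0.267) = 0.593 cm
f = 21.7 cm, so δf/f = 0.593/21.7 = 0.0273.

0.0273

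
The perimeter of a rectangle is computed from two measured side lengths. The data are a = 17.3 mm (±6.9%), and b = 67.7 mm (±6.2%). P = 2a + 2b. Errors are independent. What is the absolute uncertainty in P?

Sums and differences: (δP)² = Σ (cᵢ δxᵢ)².
  (2·δa)² = 5.70;  (2·δb)² = 70.5
δP = √(76.2) = 8.73 mm

8.73 mm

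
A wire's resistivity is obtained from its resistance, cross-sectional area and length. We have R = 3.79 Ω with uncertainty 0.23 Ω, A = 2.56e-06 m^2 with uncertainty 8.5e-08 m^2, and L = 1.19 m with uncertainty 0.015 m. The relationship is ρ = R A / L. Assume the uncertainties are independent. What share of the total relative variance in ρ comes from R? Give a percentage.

74.5%

(δρ/ρ)² = (1·δR/R)² + (1·δA/A)² + (-1·δL/L)²
  R term: (1×0.0607)² = 0.00368
  A term: (1×0.0332)² = 0.00110
  L term: (-1×0.0126)² = 0.000159
Total = 0.00494. Share from R = 0.00368/0.00494 = 0.745.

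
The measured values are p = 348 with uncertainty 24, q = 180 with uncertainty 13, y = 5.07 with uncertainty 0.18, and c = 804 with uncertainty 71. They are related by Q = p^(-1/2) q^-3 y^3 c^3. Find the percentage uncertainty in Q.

Products/powers → add relative errors in quadrature, weighted by exponent:
  (−½·δp/p)² = (-0.5×0.0690)² = 0.00119;  (-3·δq/q)² = (-3×0.0722)² = 0.0469;  (3·δy/y)² = (3×0.0355)² = 0.0113;  (3·δc/c)² = (3×0.0883)² = 0.0702
δQ/Q = √(0.130) = 0.360

36.0%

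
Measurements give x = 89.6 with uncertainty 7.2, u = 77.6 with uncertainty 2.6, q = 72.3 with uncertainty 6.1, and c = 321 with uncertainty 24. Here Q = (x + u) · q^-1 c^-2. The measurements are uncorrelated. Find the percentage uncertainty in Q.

17.8%

Let w = x + u = 167. δw = √(δx² + δu²) = √(51.8 + 6.76) = 7.66, so δw/w = 0.0458.
Q is then a monomial in w, q, c:
δQ/Q = √((δw/w)² + (-1·δq/q)² + (-2·δc/c)²) = √(0.00210 + 0.00712 + 0.0224) = 0.178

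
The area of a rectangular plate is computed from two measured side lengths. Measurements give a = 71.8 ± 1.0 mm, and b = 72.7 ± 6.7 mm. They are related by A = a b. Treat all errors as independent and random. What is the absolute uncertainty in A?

487 mm^2

For a monomial A ∝ a, b, fractional errors add in quadrature:
  (1·δa/a)² = (1×0.0139)² = 0.000194;  (1·δb/b)² = (1×0.0922)² = 0.00849
δA/A = √(0.00869) = 0.0932
A = 5220 mm^2, so δA = 0.0932 × 5220 = 487 mm^2.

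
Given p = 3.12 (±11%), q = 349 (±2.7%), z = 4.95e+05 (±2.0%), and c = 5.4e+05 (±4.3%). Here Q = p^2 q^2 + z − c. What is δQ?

2.7e+05

Let w = p^2·q^2 = 1.19e+06. δw/w = √((2·δp/p)² + (2·δq/q)²) = √(0.0484 + 0.00292) = 0.227, so δw = 2.69e+05.
Q = w + z − c: δQ = √(δw² + δz² + δc²) = √(7.21e+10 + 9.8e+07 + 5.39e+08) = 2.7e+05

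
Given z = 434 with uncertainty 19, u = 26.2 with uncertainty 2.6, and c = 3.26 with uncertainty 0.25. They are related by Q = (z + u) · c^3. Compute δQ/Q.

Let w = z + u = 460. δw = √(δz² + δu²) = √(361 + 6.76) = 19.2, so δw/w = 0.0417.
Q is then a monomial in w, c:
δQ/Q = √((δw/w)² + (3·δc/c)²) = √(0.00174 + 0.0529) = 0.234

0.234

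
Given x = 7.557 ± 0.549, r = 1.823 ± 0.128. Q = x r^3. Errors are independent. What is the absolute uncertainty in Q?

Products/powers → add relative errors in quadrature, weighted by exponent:
  (1·δx/x)² = (1×0.0726)² = 0.00528;  (3·δr/r)² = (3×0.0702)² = 0.0444
δQ/Q = √(0.0496) = 0.223
Q = 45.78, so δQ = 0.223 × 45.78 = 10.2.

10.2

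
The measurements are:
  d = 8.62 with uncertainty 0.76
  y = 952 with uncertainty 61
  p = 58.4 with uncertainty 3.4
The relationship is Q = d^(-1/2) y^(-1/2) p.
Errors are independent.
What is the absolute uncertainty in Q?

Relative error in a monomial: (δQ/Q)² = Σ (nᵢ · δxᵢ/xᵢ)².
  (−½·δd/d)² = (-0.5×0.0882)² = 0.00194;  (−½·δy/y)² = (-0.5×0.0641)² = 0.00103;  (1·δp/p)² = (1×0.0582)² = 0.00339
δQ/Q = √(0.00636) = 0.0797
Q = 0.645, so δQ = 0.0797 × 0.645 = 0.0514.

0.0514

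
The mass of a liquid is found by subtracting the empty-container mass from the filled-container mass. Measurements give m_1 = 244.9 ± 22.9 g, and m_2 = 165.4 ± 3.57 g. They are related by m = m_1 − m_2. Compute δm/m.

0.292

Each term contributes (cᵢ δxᵢ)² to (δm)²:
  (δm_1)² = 524;  (δm_2)² = 12.7
δm = √(537) = 23.2 g
m = 79.50 g, so δm/m = 23.2/79.50 = 0.292.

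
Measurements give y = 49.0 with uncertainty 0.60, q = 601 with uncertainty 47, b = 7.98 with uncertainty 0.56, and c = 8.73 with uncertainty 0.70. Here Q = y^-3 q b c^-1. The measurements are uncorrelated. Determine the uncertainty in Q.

Relative error in a monomial: (δQ/Q)² = Σ (nᵢ · δxᵢ/xᵢ)².
  (-3·δy/y)² = (-3×0.0122)² = 0.00135;  (1·δq/q)² = (1×0.0782)² = 0.00612;  (1·δb/b)² = (1×0.0702)² = 0.00492;  (-1·δc/c)² = (-1×0.0802)² = 0.00643
δQ/Q = √(0.0188) = 0.137
Q = 0.00467, so δQ = 0.137 × 0.00467 = 0.000641.

0.000641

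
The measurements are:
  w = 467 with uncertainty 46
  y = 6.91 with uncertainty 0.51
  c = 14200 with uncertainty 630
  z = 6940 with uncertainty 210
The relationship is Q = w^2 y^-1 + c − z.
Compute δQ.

6670

Let p = w^2·y^-1 = 31600. δp/p = √((2·δw/w)² + (-1·δy/y)²) = √(0.0388 + 0.00545) = 0.210, so δp = 6640.
Q = p + c − z: δQ = √(δp² + δc² + δz²) = √(4.41e+07 + 3.97e+05 + 44100) = 6670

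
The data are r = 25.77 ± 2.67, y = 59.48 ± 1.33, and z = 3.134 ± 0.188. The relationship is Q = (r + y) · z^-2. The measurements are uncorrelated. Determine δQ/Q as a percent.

Let u = r + y = 85.25. δu = √(δr² + δy²) = √(7.13 + 1.77) = 2.98, so δu/u = 0.0350.
Q is then a monomial in u, z:
δQ/Q = √((δu/u)² + (-2·δz/z)²) = √(0.00122 + 0.0144) = 0.125

12.5%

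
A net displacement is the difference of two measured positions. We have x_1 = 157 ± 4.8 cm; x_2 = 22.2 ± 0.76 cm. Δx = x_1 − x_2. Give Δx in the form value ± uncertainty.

135 ± 4.86 cm

Δx is a linear combination, so absolute uncertainties add in quadrature:
  (δx_1)² = 23.0;  (δx_2)² = 0.578
δΔx = √(23.6) = 4.86 cm
Δx = 135 cm.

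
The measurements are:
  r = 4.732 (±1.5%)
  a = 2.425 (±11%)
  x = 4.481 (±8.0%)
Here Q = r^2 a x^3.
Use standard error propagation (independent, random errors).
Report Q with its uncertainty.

4886 ± 1300

Each factor contributes (exponent × relative error)² to (δQ/Q)²:
  (2·δr/r)² = (2×0.0150)² = 0.000900;  (1·δa/a)² = (1×0.110)² = 0.0121;  (3·δx/x)² = (3×0.0800)² = 0.0576
δQ/Q = √(0.0706) = 0.266
Q = 4886, so δQ = 0.266 × 4886 = 1300.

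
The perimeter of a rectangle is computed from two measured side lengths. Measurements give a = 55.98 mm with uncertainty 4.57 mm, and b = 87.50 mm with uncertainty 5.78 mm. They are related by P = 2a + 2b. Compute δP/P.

Sums and differences: (δP)² = Σ (cᵢ δxᵢ)².
  (2·δa)² = 83.5;  (2·δb)² = 134
δP = √(217) = 14.7 mm
P = 287.0 mm, so δP/P = 14.7/287.0 = 0.0514.

0.0514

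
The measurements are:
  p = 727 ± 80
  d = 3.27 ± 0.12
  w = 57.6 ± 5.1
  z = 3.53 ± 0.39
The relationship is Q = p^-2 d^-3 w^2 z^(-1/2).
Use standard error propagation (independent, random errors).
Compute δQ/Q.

0.308

Products/powers → add relative errors in quadrature, weighted by exponent:
  (-2·δp/p)² = (-2×0.110)² = 0.0484;  (-3·δd/d)² = (-3×0.0367)² = 0.0121;  (2·δw/w)² = (2×0.0885)² = 0.0314;  (−½·δz/z)² = (-0.5×0.110)² = 0.00305
δQ/Q = √(0.0950) = 0.308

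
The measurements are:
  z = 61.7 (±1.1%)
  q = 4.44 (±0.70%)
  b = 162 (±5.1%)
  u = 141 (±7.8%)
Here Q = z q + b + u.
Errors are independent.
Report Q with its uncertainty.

Let p = z·q = 274. δp/p = √((1·δz/z)² + (1·δq/q)²) = √(0.000121 + 4.9e-05) = 0.0130, so δp = 3.57.
Q = p + b + u: δQ = √(δp² + δb² + δu²) = √(12.8 + 68.3 + 121) = 14.2
Q = 577.

577 ± 14.2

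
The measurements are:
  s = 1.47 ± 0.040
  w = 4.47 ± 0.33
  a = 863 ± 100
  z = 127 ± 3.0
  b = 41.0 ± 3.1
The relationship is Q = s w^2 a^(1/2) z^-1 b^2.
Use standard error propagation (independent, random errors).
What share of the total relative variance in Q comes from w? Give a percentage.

(δQ/Q)² = (1·δs/s)² + (2·δw/w)² + (½·δa/a)² + (-1·δz/z)² + (2·δb/b)²
  s term: (1×0.0272)² = 0.000740
  w term: (2×0.0738)² = 0.0218
  a term: (0.5×0.116)² = 0.00336
  z term: (-1×0.0236)² = 0.000558
  b term: (2×0.0756)² = 0.0229
Total = 0.0493. Share from w = 0.0218/0.0493 = 0.442.

44.2%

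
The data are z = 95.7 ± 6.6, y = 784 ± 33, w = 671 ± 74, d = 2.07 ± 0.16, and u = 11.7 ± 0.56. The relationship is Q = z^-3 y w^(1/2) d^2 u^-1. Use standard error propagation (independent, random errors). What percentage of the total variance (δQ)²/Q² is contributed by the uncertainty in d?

32.4%

(δQ/Q)² = (-3·δz/z)² + (1·δy/y)² + (½·δw/w)² + (2·δd/d)² + (-1·δu/u)²
  z term: (-3×0.0690)² = 0.0428
  y term: (1×0.0421)² = 0.00177
  w term: (0.5×0.110)² = 0.00304
  d term: (2×0.0773)² = 0.0239
  u term: (-1×0.0479)² = 0.00229
Total = 0.0738. Share from d = 0.0239/0.0738 = 0.324.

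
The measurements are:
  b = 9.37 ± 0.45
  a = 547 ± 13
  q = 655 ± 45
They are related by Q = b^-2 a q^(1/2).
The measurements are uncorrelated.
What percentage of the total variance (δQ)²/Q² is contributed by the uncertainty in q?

(δQ/Q)² = (-2·δb/b)² + (1·δa/a)² + (½·δq/q)²
  b term: (-2×0.0480)² = 0.00923
  a term: (1×0.0238)² = 0.000565
  q term: (0.5×0.0687)² = 0.00118
Total = 0.0110. Share from q = 0.00118/0.0110 = 0.108.

10.8%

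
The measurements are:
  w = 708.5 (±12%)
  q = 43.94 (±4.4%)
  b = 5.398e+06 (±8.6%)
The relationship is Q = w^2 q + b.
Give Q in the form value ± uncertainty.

(2.745 ± 0.540) × 10^7

Let p = w^2·q = 2.206e+07. δp/p = √((2·δw/w)² + (1·δq/q)²) = √(0.0576 + 0.00194) = 0.244, so δp = 5.38e+06.
Q = p + b: δQ = √(δp² + δb²) = √(2.9e+13 + 2.16e+11) = 5.4e+06
Q = 2.745e+07.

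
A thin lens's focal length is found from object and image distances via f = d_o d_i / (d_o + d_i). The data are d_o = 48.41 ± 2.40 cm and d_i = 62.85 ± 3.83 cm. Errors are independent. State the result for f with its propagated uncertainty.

27.35 ± 1.05 cm

∂f/∂d_o = (d_i/(d_o+d_i))² = 0.319;  ∂f/∂d_i = (d_o/(d_o+d_i))² = 0.189
δf = √((∂f/∂d_o · δd_o)² + (∂f/∂d_i · δd_i)²) = √(0.587 + 0.526) = 1.05 cm
f = 27.35 cm.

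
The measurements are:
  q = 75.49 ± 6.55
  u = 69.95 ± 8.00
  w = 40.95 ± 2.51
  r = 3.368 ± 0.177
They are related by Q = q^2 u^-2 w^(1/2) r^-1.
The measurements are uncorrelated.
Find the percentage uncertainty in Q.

29.3%

Each factor contributes (exponent × relative error)² to (δQ/Q)²:
  (2·δq/q)² = (2×0.0868)² = 0.0301;  (-2·δu/u)² = (-2×0.114)² = 0.0523;  (½·δw/w)² = (0.5×0.0613)² = 0.000939;  (-1·δr/r)² = (-1×0.0526)² = 0.00276
δQ/Q = √(0.0861) = 0.293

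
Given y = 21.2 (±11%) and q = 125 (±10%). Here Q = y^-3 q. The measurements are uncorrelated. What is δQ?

Q is a product of powers, so relative uncertainties combine in quadrature:
  (-3·δy/y)² = (-3×0.110)² = 0.109;  (1·δq/q)² = (1×0.100)² = 0.0100
δQ/Q = √(0.119) = 0.345
Q = 0.0131, so δQ = 0.345 × 0.0131 = 0.00452.

0.00452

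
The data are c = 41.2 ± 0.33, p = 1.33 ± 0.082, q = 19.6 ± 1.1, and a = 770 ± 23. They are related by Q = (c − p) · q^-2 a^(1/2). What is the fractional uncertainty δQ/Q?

0.114

Let u = c − p = 39.9. δu = √(δc² + δp²) = √(0.109 + 0.00672) = 0.340, so δu/u = 0.00853.
Q is then a monomial in u, q, a:
δQ/Q = √((δu/u)² + (-2·δq/q)² + (½·δa/a)²) = √(7.27e-05 + 0.0126 + 0.000223) = 0.114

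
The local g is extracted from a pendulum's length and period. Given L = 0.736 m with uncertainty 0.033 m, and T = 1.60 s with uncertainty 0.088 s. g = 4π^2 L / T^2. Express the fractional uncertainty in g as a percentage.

Relative error in a monomial: (δg/g)² = Σ (nᵢ · δxᵢ/xᵢ)².
  (1·δL/L)² = (1×0.0448)² = 0.00201;  (-2·δT/T)² = (-2×0.0550)² = 0.0121
δg/g = √(0.0141) = 0.119

11.9%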